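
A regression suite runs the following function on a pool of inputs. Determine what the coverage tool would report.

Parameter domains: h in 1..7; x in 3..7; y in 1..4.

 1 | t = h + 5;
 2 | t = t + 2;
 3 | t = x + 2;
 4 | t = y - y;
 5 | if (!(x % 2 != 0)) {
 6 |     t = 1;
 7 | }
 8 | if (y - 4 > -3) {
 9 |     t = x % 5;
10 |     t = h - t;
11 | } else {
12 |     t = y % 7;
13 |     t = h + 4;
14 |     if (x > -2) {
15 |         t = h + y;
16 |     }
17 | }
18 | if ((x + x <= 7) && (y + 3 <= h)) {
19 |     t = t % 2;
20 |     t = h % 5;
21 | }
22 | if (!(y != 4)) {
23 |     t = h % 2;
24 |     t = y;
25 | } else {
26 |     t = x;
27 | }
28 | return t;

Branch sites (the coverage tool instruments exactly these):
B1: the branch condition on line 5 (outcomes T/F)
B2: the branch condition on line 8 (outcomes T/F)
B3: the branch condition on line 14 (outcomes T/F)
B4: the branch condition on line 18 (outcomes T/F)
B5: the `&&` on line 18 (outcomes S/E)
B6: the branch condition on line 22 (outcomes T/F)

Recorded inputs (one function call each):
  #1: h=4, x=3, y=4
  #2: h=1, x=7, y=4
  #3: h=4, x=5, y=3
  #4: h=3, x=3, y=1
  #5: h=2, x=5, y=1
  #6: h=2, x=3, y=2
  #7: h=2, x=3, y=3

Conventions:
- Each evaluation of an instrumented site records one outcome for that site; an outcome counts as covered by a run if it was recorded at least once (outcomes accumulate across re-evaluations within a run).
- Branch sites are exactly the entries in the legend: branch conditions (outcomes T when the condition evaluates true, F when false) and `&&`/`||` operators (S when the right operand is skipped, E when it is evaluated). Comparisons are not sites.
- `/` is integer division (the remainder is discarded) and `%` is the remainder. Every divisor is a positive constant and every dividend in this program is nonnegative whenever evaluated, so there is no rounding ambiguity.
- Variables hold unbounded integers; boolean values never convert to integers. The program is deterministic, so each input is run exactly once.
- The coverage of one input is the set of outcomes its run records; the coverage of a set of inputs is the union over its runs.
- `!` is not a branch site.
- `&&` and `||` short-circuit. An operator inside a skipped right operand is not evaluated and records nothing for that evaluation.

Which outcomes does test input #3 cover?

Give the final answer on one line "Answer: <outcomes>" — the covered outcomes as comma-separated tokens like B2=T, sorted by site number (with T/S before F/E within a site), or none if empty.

Simulating input #3 (h=4, x=5, y=3) step by step:
  B1->F, B2->T, B5->S, B4->F, B6->F
as a set, this run covers: B1=F, B2=T, B4=F, B5=S, B6=F

Answer: B1=F, B2=T, B4=F, B5=S, B6=F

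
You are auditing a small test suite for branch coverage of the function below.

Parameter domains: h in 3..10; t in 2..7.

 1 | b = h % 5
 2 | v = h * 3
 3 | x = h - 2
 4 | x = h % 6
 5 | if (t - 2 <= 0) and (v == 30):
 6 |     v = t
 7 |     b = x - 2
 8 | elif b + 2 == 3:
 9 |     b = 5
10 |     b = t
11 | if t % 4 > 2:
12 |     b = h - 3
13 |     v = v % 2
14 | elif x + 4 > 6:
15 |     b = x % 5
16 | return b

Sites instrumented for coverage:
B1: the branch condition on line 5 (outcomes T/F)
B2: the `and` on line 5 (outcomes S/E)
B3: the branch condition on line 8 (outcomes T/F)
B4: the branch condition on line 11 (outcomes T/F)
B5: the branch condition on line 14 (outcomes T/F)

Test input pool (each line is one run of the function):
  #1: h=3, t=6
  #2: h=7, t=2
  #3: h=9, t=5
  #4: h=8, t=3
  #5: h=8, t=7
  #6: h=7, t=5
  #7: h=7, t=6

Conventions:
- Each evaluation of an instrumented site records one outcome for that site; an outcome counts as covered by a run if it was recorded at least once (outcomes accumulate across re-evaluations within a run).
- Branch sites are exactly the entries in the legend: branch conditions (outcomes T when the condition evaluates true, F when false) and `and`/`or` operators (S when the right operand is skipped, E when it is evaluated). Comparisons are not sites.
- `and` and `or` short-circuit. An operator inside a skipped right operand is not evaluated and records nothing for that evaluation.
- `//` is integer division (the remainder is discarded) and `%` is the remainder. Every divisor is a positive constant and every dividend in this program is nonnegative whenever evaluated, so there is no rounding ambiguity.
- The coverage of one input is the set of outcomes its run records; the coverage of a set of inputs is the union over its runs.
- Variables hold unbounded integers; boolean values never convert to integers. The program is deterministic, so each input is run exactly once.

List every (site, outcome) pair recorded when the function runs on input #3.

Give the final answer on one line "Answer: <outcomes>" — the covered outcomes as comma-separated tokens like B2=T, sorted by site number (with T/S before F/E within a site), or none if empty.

Running input #3 (h=9, t=5), event by event:
  B2->S, B1->F, B3->F, B4->F, B5->T
collecting distinct outcomes: B1=F, B2=S, B3=F, B4=F, B5=T

Answer: B1=F, B2=S, B3=F, B4=F, B5=T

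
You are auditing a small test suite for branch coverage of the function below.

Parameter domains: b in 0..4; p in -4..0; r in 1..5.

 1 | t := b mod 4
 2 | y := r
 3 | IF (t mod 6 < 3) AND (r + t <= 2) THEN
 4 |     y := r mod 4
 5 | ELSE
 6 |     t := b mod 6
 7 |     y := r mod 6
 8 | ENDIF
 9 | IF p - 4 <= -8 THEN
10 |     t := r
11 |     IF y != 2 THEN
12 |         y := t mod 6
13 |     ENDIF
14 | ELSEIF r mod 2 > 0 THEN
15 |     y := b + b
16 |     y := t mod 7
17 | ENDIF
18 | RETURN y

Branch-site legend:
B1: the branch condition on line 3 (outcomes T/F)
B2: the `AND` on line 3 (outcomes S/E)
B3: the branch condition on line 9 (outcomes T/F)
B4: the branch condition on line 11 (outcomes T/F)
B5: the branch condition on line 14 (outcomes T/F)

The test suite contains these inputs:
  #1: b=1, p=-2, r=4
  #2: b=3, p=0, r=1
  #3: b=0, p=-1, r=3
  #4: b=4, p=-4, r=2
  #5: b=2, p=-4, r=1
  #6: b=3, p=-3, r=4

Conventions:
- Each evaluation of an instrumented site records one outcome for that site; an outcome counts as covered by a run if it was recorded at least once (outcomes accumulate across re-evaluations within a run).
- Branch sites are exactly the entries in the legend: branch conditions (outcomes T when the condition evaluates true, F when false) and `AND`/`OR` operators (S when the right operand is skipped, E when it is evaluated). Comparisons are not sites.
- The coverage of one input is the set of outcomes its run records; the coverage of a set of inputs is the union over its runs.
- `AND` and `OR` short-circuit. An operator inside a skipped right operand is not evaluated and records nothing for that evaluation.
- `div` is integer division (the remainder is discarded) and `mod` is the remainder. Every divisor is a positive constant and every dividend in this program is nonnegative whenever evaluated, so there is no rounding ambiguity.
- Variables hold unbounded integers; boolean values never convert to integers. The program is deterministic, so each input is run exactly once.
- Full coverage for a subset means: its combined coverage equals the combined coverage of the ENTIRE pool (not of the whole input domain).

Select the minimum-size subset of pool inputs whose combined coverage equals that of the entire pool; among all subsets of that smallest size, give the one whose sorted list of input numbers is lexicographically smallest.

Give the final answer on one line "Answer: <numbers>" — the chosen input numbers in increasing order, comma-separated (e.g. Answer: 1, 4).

test 1 (b=1, p=-2, r=4) fires B2->E, B1->F, B3->F, B5->F; hits B1=F, B2=E, B3=F, B5=F
test 2 (b=3, p=0, r=1) fires B2->S, B1->F, B3->F, B5->T; hits B1=F, B2=S, B3=F, B5=T
test 3 (b=0, p=-1, r=3) fires B2->E, B1->F, B3->F, B5->T; hits B1=F, B2=E, B3=F, B5=T
test 4 (b=4, p=-4, r=2) fires B2->E, B1->T, B3->T, B4->F; hits B1=T, B2=E, B3=T, B4=F
test 5 (b=2, p=-4, r=1) fires B2->E, B1->F, B3->T, B4->T; hits B1=F, B2=E, B3=T, B4=T
test 6 (b=3, p=-3, r=4) fires B2->S, B1->F, B3->F, B5->F; hits B1=F, B2=S, B3=F, B5=F
union over all inputs: B1=T, B1=F, B2=S, B2=E, B3=T, B3=F, B4=T, B4=F, B5=T, B5=F (10 outcomes)
size 1 is not enough: best union over all size-1 subsets is 4/10
size 2 is not enough: best union over all size-2 subsets is 8/10
size 3 is not enough: best union over all size-3 subsets is 9/10
inputs {1, 2, 4, 5} (size 4) cover everything; no size-4 subset with a lexicographically smaller index list covers all 10

Answer: 1, 2, 4, 5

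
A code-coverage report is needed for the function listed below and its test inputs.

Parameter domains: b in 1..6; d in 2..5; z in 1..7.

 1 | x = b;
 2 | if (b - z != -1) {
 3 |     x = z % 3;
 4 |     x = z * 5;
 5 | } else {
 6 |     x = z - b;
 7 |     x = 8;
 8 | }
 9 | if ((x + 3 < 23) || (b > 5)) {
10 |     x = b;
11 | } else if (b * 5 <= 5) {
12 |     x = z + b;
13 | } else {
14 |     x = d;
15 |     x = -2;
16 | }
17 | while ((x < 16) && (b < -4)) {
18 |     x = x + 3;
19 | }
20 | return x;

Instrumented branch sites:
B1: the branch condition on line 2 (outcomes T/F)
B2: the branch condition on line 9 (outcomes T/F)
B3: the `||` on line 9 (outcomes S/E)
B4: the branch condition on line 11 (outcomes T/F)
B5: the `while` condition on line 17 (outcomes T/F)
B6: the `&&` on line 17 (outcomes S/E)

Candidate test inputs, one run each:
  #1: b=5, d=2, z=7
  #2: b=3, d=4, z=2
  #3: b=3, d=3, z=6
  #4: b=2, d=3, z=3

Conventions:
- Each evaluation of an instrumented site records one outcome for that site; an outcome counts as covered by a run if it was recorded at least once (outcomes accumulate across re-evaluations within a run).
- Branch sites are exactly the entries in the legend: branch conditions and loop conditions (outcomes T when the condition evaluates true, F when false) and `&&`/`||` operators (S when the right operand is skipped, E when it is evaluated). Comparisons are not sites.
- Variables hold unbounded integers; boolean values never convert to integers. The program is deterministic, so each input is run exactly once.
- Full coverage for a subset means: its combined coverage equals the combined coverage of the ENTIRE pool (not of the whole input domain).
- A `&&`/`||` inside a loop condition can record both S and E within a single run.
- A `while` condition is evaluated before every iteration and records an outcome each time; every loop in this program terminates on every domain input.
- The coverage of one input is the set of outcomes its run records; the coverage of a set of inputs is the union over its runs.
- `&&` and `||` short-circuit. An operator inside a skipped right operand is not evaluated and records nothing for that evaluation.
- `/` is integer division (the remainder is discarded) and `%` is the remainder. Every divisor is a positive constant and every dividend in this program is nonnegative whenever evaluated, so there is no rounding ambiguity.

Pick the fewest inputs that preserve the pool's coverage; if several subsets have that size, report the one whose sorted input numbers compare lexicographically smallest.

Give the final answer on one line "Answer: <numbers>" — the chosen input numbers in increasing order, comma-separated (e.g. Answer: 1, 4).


#1 (b=5, d=2, z=7) -> B1->T, B3->E, B2->F, B4->F, B6->E, B5->F; covered: B1=T, B2=F, B3=E, B4=F, B5=F, B6=E
#2 (b=3, d=4, z=2) -> B1->T, B3->S, B2->T, B6->E, B5->F; covered: B1=T, B2=T, B3=S, B5=F, B6=E
#3 (b=3, d=3, z=6) -> B1->T, B3->E, B2->F, B4->F, B6->E, B5->F; covered: B1=T, B2=F, B3=E, B4=F, B5=F, B6=E
#4 (b=2, d=3, z=3) -> B1->F, B3->S, B2->T, B6->E, B5->F; covered: B1=F, B2=T, B3=S, B5=F, B6=E
together the pool reaches 9 outcomes: B1=T, B1=F, B2=T, B2=F, B3=S, B3=E, B4=F, B5=F, B6=E
no size-1 subset reaches all 9 outcomes (best union: 6/9)
at size 2, {1, 4} reaches all 9 outcomes; every lexicographically earlier size-2 subset fails
Answer: 1, 4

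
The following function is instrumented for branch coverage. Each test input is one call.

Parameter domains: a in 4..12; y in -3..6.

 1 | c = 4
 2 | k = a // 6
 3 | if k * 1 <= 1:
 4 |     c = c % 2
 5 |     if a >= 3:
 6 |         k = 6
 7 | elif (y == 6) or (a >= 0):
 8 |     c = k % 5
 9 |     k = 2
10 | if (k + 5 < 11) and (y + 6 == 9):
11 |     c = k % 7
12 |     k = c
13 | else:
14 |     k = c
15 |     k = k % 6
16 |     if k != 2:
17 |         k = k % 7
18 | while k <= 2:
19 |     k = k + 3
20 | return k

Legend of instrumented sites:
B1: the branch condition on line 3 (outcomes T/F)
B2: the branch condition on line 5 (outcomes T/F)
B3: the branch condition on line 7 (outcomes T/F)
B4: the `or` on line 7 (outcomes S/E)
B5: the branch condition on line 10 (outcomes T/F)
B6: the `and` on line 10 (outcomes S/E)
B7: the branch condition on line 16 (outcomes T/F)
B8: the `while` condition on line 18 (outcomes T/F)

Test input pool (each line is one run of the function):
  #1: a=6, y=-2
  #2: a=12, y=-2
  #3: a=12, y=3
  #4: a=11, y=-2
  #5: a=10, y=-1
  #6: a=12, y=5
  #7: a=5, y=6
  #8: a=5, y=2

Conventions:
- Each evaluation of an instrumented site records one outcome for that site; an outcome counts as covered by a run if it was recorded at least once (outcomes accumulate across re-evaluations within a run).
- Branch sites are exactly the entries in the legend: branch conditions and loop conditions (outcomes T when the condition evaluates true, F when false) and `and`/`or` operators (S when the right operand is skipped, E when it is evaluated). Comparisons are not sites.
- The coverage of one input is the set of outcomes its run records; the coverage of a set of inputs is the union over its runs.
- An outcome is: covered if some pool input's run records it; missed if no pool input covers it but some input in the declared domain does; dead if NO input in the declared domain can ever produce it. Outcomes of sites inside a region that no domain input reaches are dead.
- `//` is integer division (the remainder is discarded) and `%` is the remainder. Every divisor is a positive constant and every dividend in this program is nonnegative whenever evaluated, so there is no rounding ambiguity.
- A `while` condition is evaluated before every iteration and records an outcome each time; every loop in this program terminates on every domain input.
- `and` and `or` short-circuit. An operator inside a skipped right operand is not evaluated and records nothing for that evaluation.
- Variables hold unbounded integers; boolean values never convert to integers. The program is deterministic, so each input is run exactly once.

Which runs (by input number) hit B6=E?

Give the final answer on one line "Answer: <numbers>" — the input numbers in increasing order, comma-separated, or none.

input #1 (a=6, y=-2): does not record B6=E
input #2 (a=12, y=-2): records B6=E
input #3 (a=12, y=3): records B6=E
input #4 (a=11, y=-2): does not record B6=E
input #5 (a=10, y=-1): does not record B6=E
input #6 (a=12, y=5): records B6=E
input #7 (a=5, y=6): does not record B6=E
input #8 (a=5, y=2): does not record B6=E

Answer: 2, 3, 6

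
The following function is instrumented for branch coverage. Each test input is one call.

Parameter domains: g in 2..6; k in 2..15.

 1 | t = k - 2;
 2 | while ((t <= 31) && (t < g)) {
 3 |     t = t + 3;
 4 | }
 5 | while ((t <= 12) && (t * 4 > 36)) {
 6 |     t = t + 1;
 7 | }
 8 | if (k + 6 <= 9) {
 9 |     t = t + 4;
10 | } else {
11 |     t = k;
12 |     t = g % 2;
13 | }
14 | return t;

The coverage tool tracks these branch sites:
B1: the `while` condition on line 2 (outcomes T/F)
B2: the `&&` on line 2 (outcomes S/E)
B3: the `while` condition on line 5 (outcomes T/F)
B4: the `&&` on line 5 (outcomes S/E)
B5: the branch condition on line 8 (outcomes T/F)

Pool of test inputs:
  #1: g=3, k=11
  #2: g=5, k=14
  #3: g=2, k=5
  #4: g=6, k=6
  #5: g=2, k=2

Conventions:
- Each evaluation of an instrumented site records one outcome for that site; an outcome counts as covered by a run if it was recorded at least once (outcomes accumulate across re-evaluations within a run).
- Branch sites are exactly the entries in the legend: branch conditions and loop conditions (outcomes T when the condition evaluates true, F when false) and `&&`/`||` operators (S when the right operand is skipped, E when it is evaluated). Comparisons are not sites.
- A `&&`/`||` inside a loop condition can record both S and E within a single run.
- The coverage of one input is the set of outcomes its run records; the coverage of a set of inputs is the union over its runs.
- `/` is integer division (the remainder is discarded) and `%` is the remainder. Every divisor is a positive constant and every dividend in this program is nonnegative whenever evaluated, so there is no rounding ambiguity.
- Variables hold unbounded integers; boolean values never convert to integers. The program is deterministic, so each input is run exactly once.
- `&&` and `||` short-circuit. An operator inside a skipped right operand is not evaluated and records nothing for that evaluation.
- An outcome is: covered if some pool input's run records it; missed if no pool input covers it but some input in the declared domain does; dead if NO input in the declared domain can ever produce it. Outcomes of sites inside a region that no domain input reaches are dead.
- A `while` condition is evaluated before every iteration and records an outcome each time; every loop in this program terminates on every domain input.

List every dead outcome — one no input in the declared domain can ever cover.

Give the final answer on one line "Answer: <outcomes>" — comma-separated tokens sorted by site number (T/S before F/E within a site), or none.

sweeping the full domain (70 inputs) for each outcome:
  B2=S: never recorded by any domain input -> dead
  reachable outcomes have witnesses, e.g. B1=T (e.g. g=2, k=2), B1=F (e.g. g=2, k=2), B2=E (e.g. g=2, k=2), B3=T (e.g. g=2, k=12)

Answer: B2=S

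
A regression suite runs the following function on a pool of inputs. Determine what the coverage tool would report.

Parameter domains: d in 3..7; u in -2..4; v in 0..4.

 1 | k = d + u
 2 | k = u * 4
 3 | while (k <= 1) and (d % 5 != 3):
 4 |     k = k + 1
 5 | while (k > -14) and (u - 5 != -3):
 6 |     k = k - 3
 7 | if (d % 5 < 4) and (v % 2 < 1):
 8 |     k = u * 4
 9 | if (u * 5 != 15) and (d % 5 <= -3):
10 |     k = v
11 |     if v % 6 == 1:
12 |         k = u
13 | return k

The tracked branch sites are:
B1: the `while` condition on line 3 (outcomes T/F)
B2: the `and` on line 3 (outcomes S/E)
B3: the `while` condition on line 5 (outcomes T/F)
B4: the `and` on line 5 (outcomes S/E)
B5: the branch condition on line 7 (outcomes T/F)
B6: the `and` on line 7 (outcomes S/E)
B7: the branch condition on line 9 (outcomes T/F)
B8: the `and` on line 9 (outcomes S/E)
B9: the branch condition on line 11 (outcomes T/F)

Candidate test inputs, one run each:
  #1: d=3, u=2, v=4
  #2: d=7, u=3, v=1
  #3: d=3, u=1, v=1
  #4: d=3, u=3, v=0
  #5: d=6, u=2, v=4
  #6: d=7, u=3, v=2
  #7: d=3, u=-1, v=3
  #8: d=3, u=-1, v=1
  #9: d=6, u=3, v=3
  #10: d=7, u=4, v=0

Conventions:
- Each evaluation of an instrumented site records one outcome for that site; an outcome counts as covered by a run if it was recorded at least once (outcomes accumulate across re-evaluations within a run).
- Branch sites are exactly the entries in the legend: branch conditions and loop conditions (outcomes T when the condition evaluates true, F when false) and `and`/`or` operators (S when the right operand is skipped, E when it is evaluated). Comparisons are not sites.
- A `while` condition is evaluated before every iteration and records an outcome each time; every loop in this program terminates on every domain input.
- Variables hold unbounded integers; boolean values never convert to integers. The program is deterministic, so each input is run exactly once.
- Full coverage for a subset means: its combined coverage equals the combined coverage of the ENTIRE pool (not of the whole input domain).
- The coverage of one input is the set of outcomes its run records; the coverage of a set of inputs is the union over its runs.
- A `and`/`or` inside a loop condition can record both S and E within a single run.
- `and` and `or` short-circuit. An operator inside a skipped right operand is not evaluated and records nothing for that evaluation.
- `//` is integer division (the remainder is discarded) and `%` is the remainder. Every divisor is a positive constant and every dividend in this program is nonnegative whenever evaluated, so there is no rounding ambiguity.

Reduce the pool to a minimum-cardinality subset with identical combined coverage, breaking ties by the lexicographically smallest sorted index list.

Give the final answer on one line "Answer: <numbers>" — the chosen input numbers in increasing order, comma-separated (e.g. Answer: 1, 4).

test 1 (d=3, u=2, v=4) fires B2->S, B1->F, B4->E, B3->F, B6->E, B5->T, B8->E, B7->F; hits B1=F, B2=S, B3=F, B4=E, B5=T, B6=E, B7=F, B8=E
test 2 (d=7, u=3, v=1) fires B2->S, B1->F, B4->E, B3->T, B4->E, B3->T, B4->E, B3->T, B4->E, B3->T, B4->E, B3->T, B4->E, B3->T, ...; hits B1=F, B2=S, B3=T, B3=F, B4=S, B4=E, B5=F, B6=E, B7=F, B8=S
test 3 (d=3, u=1, v=1) fires B2->S, B1->F, B4->E, B3->T, B4->E, B3->T, B4->E, B3->T, B4->E, B3->T, B4->E, B3->T, B4->E, B3->T, ...; hits B1=F, B2=S, B3=T, B3=F, B4=S, B4=E, B5=F, B6=E, B7=F, B8=E
test 4 (d=3, u=3, v=0) fires B2->S, B1->F, B4->E, B3->T, B4->E, B3->T, B4->E, B3->T, B4->E, B3->T, B4->E, B3->T, B4->E, B3->T, ...; hits B1=F, B2=S, B3=T, B3=F, B4=S, B4=E, B5=T, B6=E, B7=F, B8=S
test 5 (d=6, u=2, v=4) fires B2->S, B1->F, B4->E, B3->F, B6->E, B5->T, B8->E, B7->F; hits B1=F, B2=S, B3=F, B4=E, B5=T, B6=E, B7=F, B8=E
test 6 (d=7, u=3, v=2) fires B2->S, B1->F, B4->E, B3->T, B4->E, B3->T, B4->E, B3->T, B4->E, B3->T, B4->E, B3->T, B4->E, B3->T, ...; hits B1=F, B2=S, B3=T, B3=F, B4=S, B4=E, B5=T, B6=E, B7=F, B8=S
test 7 (d=3, u=-1, v=3) fires B2->E, B1->F, B4->E, B3->T, B4->E, B3->T, B4->E, B3->T, B4->E, B3->T, B4->S, B3->F, B6->E, B5->F, ...; hits B1=F, B2=E, B3=T, B3=F, B4=S, B4=E, B5=F, B6=E, B7=F, B8=E
test 8 (d=3, u=-1, v=1) fires B2->E, B1->F, B4->E, B3->T, B4->E, B3->T, B4->E, B3->T, B4->E, B3->T, B4->S, B3->F, B6->E, B5->F, ...; hits B1=F, B2=E, B3=T, B3=F, B4=S, B4=E, B5=F, B6=E, B7=F, B8=E
test 9 (d=6, u=3, v=3) fires B2->S, B1->F, B4->E, B3->T, B4->E, B3->T, B4->E, B3->T, B4->E, B3->T, B4->E, B3->T, B4->E, B3->T, ...; hits B1=F, B2=S, B3=T, B3=F, B4=S, B4=E, B5=F, B6=E, B7=F, B8=S
test 10 (d=7, u=4, v=0) fires B2->S, B1->F, B4->E, B3->T, B4->E, B3->T, B4->E, B3->T, B4->E, B3->T, B4->E, B3->T, B4->E, B3->T, ...; hits B1=F, B2=S, B3=T, B3=F, B4=S, B4=E, B5=T, B6=E, B7=F, B8=E
union over all inputs: B1=F, B2=S, B2=E, B3=T, B3=F, B4=S, B4=E, B5=T, B5=F, B6=E, B7=F, B8=S, B8=E (13 outcomes)
checked all size-1 subsets: none covers 13 outcomes (max 10/13)
inputs {4, 7} (size 2) cover everything; no size-2 subset with a lexicographically smaller index list covers all 13

Answer: 4, 7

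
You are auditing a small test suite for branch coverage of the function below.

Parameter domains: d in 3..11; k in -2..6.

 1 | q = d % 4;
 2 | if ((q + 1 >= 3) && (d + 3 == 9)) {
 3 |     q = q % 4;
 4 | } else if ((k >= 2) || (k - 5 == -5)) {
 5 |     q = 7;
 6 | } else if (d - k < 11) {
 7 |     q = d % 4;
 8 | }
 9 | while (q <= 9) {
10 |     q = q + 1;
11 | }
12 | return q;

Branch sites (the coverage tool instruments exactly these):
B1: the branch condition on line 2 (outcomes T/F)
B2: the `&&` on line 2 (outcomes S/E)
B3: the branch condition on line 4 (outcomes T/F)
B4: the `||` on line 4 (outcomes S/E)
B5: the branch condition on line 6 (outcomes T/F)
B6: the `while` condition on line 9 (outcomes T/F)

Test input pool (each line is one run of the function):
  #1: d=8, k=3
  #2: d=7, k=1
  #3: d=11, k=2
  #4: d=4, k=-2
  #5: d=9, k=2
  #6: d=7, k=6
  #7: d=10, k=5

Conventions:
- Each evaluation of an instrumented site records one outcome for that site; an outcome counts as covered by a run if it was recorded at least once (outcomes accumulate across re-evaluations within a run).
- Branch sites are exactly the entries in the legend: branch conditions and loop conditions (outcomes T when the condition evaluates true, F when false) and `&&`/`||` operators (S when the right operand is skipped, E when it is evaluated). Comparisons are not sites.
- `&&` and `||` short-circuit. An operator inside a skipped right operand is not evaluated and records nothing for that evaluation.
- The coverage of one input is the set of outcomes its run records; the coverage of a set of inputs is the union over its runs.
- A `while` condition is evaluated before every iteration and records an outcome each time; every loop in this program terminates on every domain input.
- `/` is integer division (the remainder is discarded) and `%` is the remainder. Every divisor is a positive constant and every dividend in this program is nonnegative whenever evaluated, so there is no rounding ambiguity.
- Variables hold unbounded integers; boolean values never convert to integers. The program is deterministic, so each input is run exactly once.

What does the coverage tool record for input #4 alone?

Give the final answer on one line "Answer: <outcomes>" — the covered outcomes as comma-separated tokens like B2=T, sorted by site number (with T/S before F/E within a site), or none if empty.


Running input #4 (d=4, k=-2), event by event:
  B2->S, B1->F, B4->E, B3->F, B5->T, B6->T, B6->T, B6->T, B6->T, B6->T
  B6->T, B6->T, B6->T, B6->T, B6->T, B6->F
deduplicating events, the covered set is: B1=F, B2=S, B3=F, B4=E, B5=T, B6=T, B6=F
Answer: B1=F, B2=S, B3=F, B4=E, B5=T, B6=T, B6=F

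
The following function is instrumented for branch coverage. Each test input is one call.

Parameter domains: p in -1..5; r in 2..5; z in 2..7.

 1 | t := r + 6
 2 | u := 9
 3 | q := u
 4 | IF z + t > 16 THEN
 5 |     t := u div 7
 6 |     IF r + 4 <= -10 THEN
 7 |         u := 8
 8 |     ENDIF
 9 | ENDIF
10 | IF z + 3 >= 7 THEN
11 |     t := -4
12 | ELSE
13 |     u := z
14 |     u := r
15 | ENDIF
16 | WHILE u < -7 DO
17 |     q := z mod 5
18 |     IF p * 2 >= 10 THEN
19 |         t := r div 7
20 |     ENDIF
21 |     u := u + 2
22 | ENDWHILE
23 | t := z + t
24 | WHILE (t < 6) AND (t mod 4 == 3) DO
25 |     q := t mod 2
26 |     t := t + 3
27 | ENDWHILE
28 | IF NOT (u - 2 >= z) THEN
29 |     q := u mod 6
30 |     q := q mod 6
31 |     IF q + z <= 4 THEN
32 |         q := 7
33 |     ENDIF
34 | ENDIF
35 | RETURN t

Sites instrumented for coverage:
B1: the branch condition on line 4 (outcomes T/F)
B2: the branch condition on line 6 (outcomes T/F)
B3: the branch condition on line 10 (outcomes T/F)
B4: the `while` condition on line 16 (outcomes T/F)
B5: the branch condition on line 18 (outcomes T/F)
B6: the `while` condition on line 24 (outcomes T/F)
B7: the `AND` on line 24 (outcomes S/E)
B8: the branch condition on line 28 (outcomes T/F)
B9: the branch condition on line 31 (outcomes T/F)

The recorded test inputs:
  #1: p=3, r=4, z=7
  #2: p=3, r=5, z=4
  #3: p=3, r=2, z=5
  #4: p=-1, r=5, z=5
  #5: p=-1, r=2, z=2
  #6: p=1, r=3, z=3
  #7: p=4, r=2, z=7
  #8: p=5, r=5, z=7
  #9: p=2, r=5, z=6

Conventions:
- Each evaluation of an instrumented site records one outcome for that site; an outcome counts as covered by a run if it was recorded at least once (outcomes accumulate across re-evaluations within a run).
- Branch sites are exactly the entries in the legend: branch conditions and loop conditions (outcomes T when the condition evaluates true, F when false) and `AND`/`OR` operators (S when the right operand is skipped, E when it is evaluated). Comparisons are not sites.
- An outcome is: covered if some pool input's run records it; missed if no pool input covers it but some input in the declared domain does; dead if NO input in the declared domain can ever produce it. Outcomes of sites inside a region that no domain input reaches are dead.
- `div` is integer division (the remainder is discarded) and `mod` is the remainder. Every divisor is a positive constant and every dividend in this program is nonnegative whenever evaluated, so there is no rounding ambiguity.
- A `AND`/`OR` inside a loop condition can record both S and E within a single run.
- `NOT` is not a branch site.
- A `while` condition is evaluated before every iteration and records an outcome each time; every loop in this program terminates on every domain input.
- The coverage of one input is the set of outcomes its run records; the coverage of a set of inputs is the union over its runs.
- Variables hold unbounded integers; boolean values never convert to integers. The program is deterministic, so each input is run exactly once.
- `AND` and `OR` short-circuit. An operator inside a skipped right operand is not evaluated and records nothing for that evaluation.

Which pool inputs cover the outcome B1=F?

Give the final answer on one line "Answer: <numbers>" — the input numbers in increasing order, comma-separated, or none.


input #1 (p=3, r=4, z=7): does not produce B1=F
input #2 (p=3, r=5, z=4): produces B1=F
input #3 (p=3, r=2, z=5): produces B1=F
input #4 (p=-1, r=5, z=5): produces B1=F
input #5 (p=-1, r=2, z=2): produces B1=F
input #6 (p=1, r=3, z=3): produces B1=F
input #7 (p=4, r=2, z=7): produces B1=F
input #8 (p=5, r=5, z=7): does not produce B1=F
input #9 (p=2, r=5, z=6): does not produce B1=F
Answer: 2, 3, 4, 5, 6, 7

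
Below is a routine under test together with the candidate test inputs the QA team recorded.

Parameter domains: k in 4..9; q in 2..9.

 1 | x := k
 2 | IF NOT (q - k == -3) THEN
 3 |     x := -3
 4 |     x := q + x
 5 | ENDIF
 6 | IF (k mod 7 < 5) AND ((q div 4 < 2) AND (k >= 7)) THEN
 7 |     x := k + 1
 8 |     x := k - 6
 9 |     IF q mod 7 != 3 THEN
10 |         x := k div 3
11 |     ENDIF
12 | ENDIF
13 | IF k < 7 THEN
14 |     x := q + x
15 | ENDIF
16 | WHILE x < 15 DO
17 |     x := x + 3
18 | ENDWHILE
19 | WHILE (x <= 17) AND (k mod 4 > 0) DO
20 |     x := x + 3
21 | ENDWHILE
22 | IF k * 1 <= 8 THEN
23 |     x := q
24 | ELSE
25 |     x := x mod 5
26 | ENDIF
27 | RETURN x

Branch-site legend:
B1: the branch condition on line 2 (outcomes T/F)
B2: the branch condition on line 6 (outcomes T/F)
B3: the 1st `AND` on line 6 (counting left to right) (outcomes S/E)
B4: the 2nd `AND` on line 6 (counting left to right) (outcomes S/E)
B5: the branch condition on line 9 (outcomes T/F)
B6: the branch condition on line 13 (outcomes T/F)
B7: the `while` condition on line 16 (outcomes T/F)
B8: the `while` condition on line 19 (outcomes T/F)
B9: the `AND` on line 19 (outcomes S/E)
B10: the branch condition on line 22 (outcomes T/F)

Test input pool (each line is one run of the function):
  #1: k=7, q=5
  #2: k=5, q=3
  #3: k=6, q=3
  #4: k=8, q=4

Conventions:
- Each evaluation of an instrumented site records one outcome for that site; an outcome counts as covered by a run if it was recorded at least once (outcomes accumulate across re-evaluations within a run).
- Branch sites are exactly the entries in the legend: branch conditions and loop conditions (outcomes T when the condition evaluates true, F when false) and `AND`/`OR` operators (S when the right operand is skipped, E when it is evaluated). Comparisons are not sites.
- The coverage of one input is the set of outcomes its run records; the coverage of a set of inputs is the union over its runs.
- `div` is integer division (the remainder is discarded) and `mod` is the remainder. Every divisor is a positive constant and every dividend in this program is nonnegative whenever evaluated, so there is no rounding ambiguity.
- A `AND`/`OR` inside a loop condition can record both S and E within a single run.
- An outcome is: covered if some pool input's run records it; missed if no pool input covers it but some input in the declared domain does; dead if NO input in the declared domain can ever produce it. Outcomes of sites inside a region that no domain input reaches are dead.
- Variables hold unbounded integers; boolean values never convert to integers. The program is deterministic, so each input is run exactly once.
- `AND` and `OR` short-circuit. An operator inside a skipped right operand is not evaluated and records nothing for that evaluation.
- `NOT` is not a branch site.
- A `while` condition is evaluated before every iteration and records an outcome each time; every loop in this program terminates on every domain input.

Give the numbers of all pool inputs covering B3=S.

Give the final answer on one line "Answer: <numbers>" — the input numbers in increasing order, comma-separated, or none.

input #1 (k=7, q=5): does not record B3=S
input #2 (k=5, q=3): records B3=S
input #3 (k=6, q=3): records B3=S
input #4 (k=8, q=4): does not record B3=S

Answer: 2, 3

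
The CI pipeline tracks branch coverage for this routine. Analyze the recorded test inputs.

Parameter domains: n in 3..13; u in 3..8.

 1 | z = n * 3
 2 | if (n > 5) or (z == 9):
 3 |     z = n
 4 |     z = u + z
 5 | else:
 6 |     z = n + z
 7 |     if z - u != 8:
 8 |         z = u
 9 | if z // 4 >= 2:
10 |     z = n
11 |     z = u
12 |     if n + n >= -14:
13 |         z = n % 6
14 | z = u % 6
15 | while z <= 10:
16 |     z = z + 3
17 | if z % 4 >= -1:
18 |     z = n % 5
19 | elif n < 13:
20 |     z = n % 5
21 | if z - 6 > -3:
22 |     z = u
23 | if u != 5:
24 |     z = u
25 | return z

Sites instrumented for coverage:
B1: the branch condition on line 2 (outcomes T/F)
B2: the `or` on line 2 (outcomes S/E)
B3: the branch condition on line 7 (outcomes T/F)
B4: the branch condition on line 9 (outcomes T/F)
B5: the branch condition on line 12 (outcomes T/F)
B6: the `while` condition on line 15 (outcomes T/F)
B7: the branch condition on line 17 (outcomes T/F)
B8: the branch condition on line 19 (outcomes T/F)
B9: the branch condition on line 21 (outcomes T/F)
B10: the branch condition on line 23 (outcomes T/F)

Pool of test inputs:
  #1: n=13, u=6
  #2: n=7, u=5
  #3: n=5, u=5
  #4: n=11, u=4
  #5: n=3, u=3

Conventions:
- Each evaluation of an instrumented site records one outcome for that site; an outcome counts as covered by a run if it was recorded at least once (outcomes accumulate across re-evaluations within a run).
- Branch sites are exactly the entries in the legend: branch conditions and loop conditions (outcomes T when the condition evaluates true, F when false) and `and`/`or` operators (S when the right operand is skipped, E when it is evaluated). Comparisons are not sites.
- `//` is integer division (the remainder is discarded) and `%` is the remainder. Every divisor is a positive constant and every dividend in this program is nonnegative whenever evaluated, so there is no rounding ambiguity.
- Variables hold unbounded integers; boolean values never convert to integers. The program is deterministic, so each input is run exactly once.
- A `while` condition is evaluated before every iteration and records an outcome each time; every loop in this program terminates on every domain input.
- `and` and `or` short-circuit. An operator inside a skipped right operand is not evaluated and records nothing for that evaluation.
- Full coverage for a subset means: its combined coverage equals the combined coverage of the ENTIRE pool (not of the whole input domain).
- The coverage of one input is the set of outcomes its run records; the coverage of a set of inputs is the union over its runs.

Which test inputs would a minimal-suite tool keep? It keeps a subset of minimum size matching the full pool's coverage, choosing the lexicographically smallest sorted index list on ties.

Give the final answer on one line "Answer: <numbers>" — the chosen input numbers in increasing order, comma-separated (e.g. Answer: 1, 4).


input #1 (n=13, u=6): covers B1=T, B2=S, B4=T, B5=T, B6=T, B6=F, B7=T, B9=F, B10=T
input #2 (n=7, u=5): covers B1=T, B2=S, B4=T, B5=T, B6=T, B6=F, B7=T, B9=F, B10=F
input #3 (n=5, u=5): covers B1=F, B2=E, B3=T, B4=F, B6=T, B6=F, B7=T, B9=F, B10=F
input #4 (n=11, u=4): covers B1=T, B2=S, B4=T, B5=T, B6=T, B6=F, B7=T, B9=F, B10=T
input #5 (n=3, u=3): covers B1=T, B2=E, B4=F, B6=T, B6=F, B7=T, B9=F, B10=T
the full pool covers 14 outcomes: B1=T, B1=F, B2=S, B2=E, B3=T, B4=T, B4=F, B5=T, B6=T, B6=F, B7=T, B9=F, B10=T, B10=F
no size-1 subset reaches all 14 outcomes (best union: 9/14)
inputs {1, 3} (size 2) cover everything; no size-2 subset with a lexicographically smaller index list covers all 14
Answer: 1, 3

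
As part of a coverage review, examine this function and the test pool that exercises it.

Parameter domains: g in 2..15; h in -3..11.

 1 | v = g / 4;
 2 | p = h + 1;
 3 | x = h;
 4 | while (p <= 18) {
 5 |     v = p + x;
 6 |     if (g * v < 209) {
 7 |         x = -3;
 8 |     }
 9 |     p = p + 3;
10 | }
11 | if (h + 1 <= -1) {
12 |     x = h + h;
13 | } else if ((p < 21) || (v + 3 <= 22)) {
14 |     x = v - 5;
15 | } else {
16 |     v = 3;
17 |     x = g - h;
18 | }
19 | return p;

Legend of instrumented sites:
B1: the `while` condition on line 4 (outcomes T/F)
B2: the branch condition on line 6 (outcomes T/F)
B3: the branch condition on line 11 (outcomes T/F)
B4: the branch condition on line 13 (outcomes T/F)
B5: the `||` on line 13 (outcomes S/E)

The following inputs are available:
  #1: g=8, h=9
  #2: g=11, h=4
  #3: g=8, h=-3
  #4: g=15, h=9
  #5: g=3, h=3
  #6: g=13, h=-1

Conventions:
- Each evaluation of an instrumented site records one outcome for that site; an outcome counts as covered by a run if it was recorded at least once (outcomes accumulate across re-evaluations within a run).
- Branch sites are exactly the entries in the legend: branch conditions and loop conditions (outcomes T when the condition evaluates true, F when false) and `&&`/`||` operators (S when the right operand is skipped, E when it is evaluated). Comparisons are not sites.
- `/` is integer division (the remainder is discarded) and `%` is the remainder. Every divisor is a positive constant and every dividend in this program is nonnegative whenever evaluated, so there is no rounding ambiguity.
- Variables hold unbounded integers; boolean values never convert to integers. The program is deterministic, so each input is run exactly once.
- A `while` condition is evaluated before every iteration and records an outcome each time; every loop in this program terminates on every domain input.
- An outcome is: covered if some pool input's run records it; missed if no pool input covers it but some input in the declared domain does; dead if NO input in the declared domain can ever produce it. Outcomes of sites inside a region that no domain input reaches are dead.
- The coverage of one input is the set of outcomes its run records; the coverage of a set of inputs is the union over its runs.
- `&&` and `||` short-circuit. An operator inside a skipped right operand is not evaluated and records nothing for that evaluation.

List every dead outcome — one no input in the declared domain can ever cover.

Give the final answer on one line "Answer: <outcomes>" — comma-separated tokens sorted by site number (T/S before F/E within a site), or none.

sweeping the full domain (210 inputs) for each outcome:
  reachable outcomes have witnesses, e.g. B1=T (e.g. g=2, h=-3), B1=F (e.g. g=2, h=-3), B2=T (e.g. g=2, h=-3), B2=F (e.g. g=10, h=10)

Answer: none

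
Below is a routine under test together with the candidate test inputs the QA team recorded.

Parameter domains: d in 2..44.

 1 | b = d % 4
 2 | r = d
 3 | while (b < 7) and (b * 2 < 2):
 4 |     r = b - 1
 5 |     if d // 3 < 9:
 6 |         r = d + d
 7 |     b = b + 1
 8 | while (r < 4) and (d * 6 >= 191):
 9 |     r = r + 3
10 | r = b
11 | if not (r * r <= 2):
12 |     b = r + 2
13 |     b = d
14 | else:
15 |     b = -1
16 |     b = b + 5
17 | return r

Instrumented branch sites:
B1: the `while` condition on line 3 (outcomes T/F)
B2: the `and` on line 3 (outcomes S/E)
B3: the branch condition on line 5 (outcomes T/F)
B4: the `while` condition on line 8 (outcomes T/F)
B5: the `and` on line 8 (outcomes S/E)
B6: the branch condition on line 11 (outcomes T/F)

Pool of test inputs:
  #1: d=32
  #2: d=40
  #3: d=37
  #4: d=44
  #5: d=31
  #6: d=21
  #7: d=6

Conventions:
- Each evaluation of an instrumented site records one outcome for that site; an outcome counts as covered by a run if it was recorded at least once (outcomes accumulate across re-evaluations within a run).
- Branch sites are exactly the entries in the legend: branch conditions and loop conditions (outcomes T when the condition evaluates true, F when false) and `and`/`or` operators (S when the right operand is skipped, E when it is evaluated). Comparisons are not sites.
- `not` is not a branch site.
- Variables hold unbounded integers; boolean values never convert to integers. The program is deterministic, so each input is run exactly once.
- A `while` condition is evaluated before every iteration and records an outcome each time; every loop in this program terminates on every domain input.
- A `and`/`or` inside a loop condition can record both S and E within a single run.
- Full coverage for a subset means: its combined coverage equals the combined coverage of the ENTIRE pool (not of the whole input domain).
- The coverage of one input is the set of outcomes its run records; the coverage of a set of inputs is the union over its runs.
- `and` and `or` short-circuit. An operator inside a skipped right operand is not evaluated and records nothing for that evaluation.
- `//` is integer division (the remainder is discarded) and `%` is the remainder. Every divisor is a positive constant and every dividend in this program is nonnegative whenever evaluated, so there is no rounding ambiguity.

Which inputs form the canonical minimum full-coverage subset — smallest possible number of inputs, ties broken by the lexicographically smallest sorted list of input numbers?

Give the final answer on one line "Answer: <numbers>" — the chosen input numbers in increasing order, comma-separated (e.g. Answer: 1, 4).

run #1 (d=32) runs B2->E, B1->T, B3->F, B2->E, B1->F, B5->E, B4->T, B5->E, B4->T, B5->S, B4->F, B6->F; records B1=T, B1=F, B2=E, B3=F, B4=T, B4=F, B5=S, B5=E, B6=F
run #2 (d=40) runs B2->E, B1->T, B3->F, B2->E, B1->F, B5->E, B4->T, B5->E, B4->T, B5->S, B4->F, B6->F; records B1=T, B1=F, B2=E, B3=F, B4=T, B4=F, B5=S, B5=E, B6=F
run #3 (d=37) runs B2->E, B1->F, B5->S, B4->F, B6->F; records B1=F, B2=E, B4=F, B5=S, B6=F
run #4 (d=44) runs B2->E, B1->T, B3->F, B2->E, B1->F, B5->E, B4->T, B5->E, B4->T, B5->S, B4->F, B6->F; records B1=T, B1=F, B2=E, B3=F, B4=T, B4=F, B5=S, B5=E, B6=F
run #5 (d=31) runs B2->E, B1->F, B5->S, B4->F, B6->T; records B1=F, B2=E, B4=F, B5=S, B6=T
run #6 (d=21) runs B2->E, B1->F, B5->S, B4->F, B6->F; records B1=F, B2=E, B4=F, B5=S, B6=F
run #7 (d=6) runs B2->E, B1->F, B5->S, B4->F, B6->T; records B1=F, B2=E, B4=F, B5=S, B6=T
pool-wide coverage (10 outcomes): B1=T, B1=F, B2=E, B3=F, B4=T, B4=F, B5=S, B5=E, B6=T, B6=F
every size-1 subset falls short of the 10 outcomes (best: 9/10)
inputs {1, 5} (size 2) cover everything; no size-2 subset with a lexicographically smaller index list covers all 10

Answer: 1, 5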